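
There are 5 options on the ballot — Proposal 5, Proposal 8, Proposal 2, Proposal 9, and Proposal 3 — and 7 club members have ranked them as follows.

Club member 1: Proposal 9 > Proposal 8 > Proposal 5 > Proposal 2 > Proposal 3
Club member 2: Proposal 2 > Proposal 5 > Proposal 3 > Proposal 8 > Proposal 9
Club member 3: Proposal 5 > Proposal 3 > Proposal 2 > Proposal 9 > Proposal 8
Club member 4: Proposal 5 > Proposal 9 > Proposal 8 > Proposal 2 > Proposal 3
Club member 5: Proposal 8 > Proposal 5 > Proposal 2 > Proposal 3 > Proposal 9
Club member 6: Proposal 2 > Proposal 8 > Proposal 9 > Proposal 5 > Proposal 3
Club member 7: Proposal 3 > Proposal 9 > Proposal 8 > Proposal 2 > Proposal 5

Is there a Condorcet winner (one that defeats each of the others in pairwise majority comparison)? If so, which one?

No Condorcet winner

Head-to-head results (7 voters total):
Proposal 5 vs Proposal 8: Proposal 8 wins 4–3.
Proposal 5 vs Proposal 2: Proposal 5 wins 4–3.
Proposal 5 vs Proposal 9: Proposal 5 wins 4–3.
Proposal 5 vs Proposal 3: Proposal 5 wins 6–1.
Proposal 8 vs Proposal 2: Proposal 8 wins 4–3.
Proposal 8 vs Proposal 9: Proposal 9 wins 4–3.
Proposal 8 vs Proposal 3: Proposal 8 wins 4–3.
Proposal 2 vs Proposal 9: Proposal 2 wins 4–3.
Proposal 2 vs Proposal 3: Proposal 2 wins 5–2.
Proposal 9 vs Proposal 3: Proposal 3 wins 4–3.
No candidate beats all others: Proposal 5 beats Proposal 9 beats Proposal 8 beats Proposal 5, a majority cycle.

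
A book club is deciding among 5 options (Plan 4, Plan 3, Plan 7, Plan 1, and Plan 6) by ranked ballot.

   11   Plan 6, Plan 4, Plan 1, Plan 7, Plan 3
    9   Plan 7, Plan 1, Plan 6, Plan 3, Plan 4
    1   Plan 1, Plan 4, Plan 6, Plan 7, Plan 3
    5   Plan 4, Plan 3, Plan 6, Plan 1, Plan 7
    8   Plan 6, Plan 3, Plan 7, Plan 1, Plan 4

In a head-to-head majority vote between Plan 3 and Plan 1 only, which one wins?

Plan 1

Ballots ranking Plan 3 above Plan 1: 5+8 = 13.
Ballots ranking Plan 1 above Plan 3: 11+9+1 = 21.
Plan 1 wins the head-to-head, 21–13.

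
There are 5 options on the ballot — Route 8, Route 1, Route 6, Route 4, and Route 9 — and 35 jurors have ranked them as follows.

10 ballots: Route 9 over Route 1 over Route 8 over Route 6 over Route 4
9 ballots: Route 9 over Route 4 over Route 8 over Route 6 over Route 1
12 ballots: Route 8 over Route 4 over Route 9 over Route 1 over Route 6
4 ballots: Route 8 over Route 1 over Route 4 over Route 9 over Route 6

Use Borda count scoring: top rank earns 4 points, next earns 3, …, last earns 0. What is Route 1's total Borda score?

Borda scores:
  Route 8: 10·2 + 9·2 + 12·4 + 4·4 = 102
  Route 1: 10·3 + 9·0 + 12·1 + 4·3 = 54
  Route 6: 10·1 + 9·1 + 12·0 + 4·0 = 19
  Route 4: 10·0 + 9·3 + 12·3 + 4·2 = 71
  Route 9: 10·4 + 9·4 + 12·2 + 4·1 = 104

54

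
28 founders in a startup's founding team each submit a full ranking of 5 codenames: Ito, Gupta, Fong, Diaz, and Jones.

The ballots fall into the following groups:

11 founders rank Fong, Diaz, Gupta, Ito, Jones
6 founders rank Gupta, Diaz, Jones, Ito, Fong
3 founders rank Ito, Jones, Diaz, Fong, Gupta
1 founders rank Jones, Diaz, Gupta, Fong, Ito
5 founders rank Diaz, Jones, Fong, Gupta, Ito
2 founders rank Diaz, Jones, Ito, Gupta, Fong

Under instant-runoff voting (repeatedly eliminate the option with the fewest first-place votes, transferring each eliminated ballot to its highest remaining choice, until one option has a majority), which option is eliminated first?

Round 1: Fong 11, Diaz 7, Gupta 6, Ito 3, Jones 1. Jones has the fewest and is eliminated.
Round 2: Fong 11, Diaz 8, Gupta 6, Ito 3. Ito has the fewest and is eliminated.
Round 3: Fong 11, Diaz 11, Gupta 6. Gupta has the fewest and is eliminated.
Round 4: Diaz 17, Fong 11. Diaz has a majority.

Jones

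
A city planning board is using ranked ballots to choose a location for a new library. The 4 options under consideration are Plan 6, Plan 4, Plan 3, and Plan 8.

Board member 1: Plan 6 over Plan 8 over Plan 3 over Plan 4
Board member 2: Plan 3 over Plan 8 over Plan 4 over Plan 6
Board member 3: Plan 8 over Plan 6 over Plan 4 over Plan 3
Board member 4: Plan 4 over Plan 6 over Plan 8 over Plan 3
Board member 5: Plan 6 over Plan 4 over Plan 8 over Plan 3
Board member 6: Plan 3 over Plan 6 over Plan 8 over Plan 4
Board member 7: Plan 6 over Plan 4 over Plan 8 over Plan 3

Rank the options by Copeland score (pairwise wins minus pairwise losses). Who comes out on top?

Pairwise results:
  Plan 6 vs Plan 4: Plan 6 wins 5–2.
  Plan 6 vs Plan 3: Plan 6 wins 5–2.
  Plan 6 vs Plan 8: Plan 6 wins 5–2.
  Plan 4 vs Plan 3: Plan 4 wins 4–3.
  Plan 4 vs Plan 8: Plan 8 wins 4–3.
  Plan 3 vs Plan 8: Plan 8 wins 5–2.
Copeland scores (wins − losses):
  Plan 6: 3 − 0 = 3
  Plan 4: 1 − 2 = -1
  Plan 3: 0 − 3 = -3
  Plan 8: 2 − 1 = 1
Plan 6 has the best Copeland score.

Plan 6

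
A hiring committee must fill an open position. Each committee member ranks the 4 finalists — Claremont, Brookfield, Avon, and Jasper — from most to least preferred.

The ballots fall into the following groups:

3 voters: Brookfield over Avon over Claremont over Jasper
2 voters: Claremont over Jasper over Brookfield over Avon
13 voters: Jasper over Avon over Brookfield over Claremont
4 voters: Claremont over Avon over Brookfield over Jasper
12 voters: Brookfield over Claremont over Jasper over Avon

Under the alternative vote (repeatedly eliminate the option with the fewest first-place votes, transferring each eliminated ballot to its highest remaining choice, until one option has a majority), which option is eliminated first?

Avon

Round 1: Brookfield 15, Jasper 13, Claremont 6, Avon 0. Avon has the fewest and is eliminated.
Round 2: Brookfield 15, Jasper 13, Claremont 6. Claremont has the fewest and is eliminated.
Round 3: Brookfield 19, Jasper 15. Brookfield has a majority.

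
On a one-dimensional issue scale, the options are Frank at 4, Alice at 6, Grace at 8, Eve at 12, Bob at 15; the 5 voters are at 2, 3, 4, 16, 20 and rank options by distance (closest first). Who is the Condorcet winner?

Frank

With single-peaked preferences on a line, the Condorcet winner is the candidate closest to the median voter.
The median voter (position 4) is closest to Frank at 4.
Check: Frank vs Bob — voters closer to Frank: 3 of 5.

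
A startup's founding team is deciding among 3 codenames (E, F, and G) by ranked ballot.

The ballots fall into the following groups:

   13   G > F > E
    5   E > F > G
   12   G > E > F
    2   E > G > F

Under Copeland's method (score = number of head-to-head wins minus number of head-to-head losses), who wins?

Pairwise results:
  E vs F: E wins 19–13.
  E vs G: G wins 25–7.
  F vs G: G wins 27–5.
Copeland scores (wins − losses):
  E: 1 − 1 = 0
  F: 0 − 2 = -2
  G: 2 − 0 = 2
G has the best Copeland score.

G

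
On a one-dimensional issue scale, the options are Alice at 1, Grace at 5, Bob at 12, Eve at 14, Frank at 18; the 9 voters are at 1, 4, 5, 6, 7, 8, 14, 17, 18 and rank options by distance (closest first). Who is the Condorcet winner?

With single-peaked preferences on a line, the Condorcet winner is the candidate closest to the median voter.
The median voter (position 7) is closest to Grace at 5.
Check: Grace vs Alice — voters closer to Grace: 8 of 9.

Grace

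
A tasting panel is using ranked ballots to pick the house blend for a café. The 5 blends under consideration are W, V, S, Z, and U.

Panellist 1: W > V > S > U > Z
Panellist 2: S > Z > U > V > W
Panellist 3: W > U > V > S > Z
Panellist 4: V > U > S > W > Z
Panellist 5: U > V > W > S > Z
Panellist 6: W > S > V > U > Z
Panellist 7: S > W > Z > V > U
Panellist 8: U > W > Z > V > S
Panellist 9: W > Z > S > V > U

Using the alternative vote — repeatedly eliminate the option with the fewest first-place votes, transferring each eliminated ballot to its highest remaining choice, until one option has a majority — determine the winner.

Round 1: W 4, S 2, U 2, V 1, Z 0. Z has the fewest and is eliminated.
Round 2: W 4, S 2, U 2, V 1. V has the fewest and is eliminated.
Round 3: W 4, U 3, S 2. S has the fewest and is eliminated.
Round 4: W 5, U 4. W has a majority.

W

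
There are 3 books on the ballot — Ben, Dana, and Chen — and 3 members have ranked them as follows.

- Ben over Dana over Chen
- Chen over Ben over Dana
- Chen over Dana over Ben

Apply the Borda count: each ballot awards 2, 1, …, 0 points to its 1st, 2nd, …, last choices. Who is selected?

Chen

Borda scores:
  Ben: 2 + 1 + 0 = 3
  Dana: 1 + 0 + 1 = 2
  Chen: 0 + 2 + 2 = 4
Chen has the highest total.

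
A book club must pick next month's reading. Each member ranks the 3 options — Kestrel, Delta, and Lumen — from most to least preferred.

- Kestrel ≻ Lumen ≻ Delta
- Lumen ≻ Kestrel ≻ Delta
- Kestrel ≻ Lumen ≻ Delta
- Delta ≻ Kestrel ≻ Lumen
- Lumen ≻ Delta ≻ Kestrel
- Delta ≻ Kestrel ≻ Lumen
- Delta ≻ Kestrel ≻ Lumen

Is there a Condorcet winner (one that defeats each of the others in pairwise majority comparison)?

Head-to-head results (7 voters total):
Kestrel vs Delta: Delta wins 4–3.
Kestrel vs Lumen: Kestrel wins 5–2.
Delta vs Lumen: Lumen wins 4–3.
No candidate beats all others: Kestrel beats Lumen beats Delta beats Kestrel, a majority cycle.

No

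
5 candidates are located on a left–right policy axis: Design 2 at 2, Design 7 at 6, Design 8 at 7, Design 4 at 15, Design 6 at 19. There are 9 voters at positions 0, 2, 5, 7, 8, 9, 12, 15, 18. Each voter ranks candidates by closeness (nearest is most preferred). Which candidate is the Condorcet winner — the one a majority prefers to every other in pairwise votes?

With single-peaked preferences on a line, the Condorcet winner is the candidate closest to the median voter.
The median voter (position 8) is closest to Design 8 at 7.
Check: Design 8 vs Design 6 — voters closer to Design 8: 7 of 9.

Design 8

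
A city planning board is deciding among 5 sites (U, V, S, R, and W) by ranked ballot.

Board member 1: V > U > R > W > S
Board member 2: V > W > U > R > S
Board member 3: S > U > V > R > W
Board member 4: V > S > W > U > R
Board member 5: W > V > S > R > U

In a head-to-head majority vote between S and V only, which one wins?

V

Ballots ranking S above V: 1.
Ballots ranking V above S: 4.
V wins the head-to-head, 4–1.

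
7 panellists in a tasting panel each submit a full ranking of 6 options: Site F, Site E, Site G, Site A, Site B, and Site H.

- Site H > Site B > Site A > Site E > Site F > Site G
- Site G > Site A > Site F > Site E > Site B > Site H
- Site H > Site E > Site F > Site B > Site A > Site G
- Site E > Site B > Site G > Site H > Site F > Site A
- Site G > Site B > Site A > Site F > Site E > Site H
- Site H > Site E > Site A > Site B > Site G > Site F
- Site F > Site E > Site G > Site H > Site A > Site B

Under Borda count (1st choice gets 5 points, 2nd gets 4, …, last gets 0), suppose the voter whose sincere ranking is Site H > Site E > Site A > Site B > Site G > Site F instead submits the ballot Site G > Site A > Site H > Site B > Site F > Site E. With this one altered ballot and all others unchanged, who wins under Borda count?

Site G

Borda totals with the altered ballot: Site F 16, Site E 18, Site G 21, Site A 16, Site B 17, Site H 17.
The switch changes the winner from Site E to Site G.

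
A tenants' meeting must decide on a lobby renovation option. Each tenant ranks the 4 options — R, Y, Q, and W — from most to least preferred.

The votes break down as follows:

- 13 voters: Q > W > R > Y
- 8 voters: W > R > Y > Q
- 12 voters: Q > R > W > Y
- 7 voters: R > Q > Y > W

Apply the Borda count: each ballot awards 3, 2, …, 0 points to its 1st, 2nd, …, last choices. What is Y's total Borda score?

15

Borda scores:
  R: 13·1 + 8·2 + 12·2 + 7·3 = 74
  Y: 13·0 + 8·1 + 12·0 + 7·1 = 15
  Q: 13·3 + 8·0 + 12·3 + 7·2 = 89
  W: 13·2 + 8·3 + 12·1 + 7·0 = 62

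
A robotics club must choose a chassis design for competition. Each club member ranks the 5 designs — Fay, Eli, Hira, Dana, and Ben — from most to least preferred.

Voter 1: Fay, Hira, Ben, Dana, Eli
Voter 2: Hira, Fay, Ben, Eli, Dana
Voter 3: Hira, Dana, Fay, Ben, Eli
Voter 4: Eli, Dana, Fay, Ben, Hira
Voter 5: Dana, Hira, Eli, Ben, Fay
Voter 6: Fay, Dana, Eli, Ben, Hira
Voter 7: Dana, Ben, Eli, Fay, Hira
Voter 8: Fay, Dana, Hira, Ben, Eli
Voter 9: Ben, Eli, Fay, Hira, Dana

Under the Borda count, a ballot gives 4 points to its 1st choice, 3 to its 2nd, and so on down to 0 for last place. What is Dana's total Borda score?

Borda scores:
  Fay: 4 + 3 + 2 + 2 + 0 + 4 + 1 + 4 + 2 = 22
  Eli: 0 + 1 + 0 + 4 + 2 + 2 + 2 + 0 + 3 = 14
  Hira: 3 + 4 + 4 + 0 + 3 + 0 + 0 + 2 + 1 = 17
  Dana: 1 + 0 + 3 + 3 + 4 + 3 + 4 + 3 + 0 = 21
  Ben: 2 + 2 + 1 + 1 + 1 + 1 + 3 + 1 + 4 = 16

21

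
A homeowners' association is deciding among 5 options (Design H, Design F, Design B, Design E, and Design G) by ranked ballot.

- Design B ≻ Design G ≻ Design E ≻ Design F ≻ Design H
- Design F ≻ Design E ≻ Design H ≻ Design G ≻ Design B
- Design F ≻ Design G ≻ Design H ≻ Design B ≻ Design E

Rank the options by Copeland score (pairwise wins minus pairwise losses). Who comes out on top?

Pairwise results:
  Design H vs Design F: Design F wins 3–0.
  Design H vs Design B: Design H wins 2–1.
  Design H vs Design E: Design E wins 2–1.
  Design H vs Design G: Design G wins 2–1.
  Design F vs Design B: Design F wins 2–1.
  Design F vs Design E: Design F wins 2–1.
  Design F vs Design G: Design F wins 2–1.
  Design B vs Design E: Design B wins 2–1.
  Design B vs Design G: Design G wins 2–1.
  Design E vs Design G: Design G wins 2–1.
Copeland scores (wins − losses):
  Design H: 1 − 3 = -2
  Design F: 4 − 0 = 4
  Design B: 1 − 3 = -2
  Design E: 1 − 3 = -2
  Design G: 3 − 1 = 2
Design F has the best Copeland score.

Design F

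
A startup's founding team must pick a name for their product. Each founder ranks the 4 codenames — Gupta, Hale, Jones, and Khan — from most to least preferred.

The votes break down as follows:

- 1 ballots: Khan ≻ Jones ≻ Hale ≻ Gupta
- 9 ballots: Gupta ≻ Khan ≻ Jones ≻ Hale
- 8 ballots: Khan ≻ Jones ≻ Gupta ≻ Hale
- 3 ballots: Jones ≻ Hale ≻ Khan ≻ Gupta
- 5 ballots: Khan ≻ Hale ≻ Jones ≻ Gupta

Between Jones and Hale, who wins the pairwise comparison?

Ballots ranking Jones above Hale: 1+9+8+3 = 21.
Ballots ranking Hale above Jones: 5.
Jones wins the head-to-head, 21–5.

Jones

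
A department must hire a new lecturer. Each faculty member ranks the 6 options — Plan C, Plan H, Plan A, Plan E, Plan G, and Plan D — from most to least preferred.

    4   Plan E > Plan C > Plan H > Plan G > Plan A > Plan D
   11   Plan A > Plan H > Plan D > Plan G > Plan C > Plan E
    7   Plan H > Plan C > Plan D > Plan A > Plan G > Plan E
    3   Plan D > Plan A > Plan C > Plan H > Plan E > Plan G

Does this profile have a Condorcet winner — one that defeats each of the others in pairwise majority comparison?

Head-to-head results (25 voters total):
Plan C vs Plan H: Plan H wins 18–7.
Plan C vs Plan A: Plan A wins 14–11.
Plan C vs Plan E: Plan C wins 21–4.
Plan C vs Plan G: Plan C wins 14–11.
Plan C vs Plan D: Plan D wins 14–11.
Plan H vs Plan A: Plan A wins 14–11.
Plan H vs Plan E: Plan H wins 21–4.
Plan H vs Plan G: Plan H wins 25–0.
Plan H vs Plan D: Plan H wins 22–3.
Plan A vs Plan E: Plan A wins 21–4.
Plan A vs Plan G: Plan A wins 21–4.
Plan A vs Plan D: Plan A wins 15–10.
Plan E vs Plan G: Plan G wins 18–7.
Plan E vs Plan D: Plan D wins 21–4.
Plan G vs Plan D: Plan D wins 21–4.
Plan A beats each rival — Plan C (14–11), Plan H (14–11), Plan E (21–4), Plan G (21–4), Plan D (15–10) — so Plan A is the Condorcet winner.

Yes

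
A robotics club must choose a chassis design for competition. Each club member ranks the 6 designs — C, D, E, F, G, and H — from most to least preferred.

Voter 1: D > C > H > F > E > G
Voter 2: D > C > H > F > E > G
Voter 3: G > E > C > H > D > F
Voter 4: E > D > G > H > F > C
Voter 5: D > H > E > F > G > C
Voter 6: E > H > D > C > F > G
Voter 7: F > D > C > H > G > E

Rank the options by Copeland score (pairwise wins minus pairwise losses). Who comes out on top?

D

Pairwise results:
  C vs D: D wins 6–1.
  C vs E: E wins 4–3.
  C vs F: C wins 4–3.
  C vs G: C wins 4–3.
  C vs H: C wins 4–3.
  D vs E: D wins 4–3.
  D vs F: D wins 6–1.
  D vs G: D wins 6–1.
  D vs H: D wins 5–2.
  E vs F: E wins 4–3.
  E vs G: E wins 5–2.
  E vs H: H wins 4–3.
  F vs G: F wins 5–2.
  F vs H: H wins 6–1.
  G vs H: H wins 5–2.
Copeland scores (wins − losses):
  C: 3 − 2 = 1
  D: 5 − 0 = 5
  E: 3 − 2 = 1
  F: 1 − 4 = -3
  G: 0 − 5 = -5
  H: 3 − 2 = 1
D has the best Copeland score.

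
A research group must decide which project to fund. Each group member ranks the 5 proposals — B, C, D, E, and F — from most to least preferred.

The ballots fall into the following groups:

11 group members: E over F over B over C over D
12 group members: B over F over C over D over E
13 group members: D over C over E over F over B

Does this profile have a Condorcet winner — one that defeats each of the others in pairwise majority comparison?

Head-to-head results (36 voters total):
B vs C: B wins 23–13.
B vs D: B wins 23–13.
B vs E: E wins 24–12.
B vs F: F wins 24–12.
C vs D: C wins 23–13.
C vs E: C wins 25–11.
C vs F: F wins 23–13.
D vs E: D wins 25–11.
D vs F: F wins 23–13.
E vs F: E wins 24–12.
No candidate beats all others: B beats C beats E beats B, a majority cycle.

No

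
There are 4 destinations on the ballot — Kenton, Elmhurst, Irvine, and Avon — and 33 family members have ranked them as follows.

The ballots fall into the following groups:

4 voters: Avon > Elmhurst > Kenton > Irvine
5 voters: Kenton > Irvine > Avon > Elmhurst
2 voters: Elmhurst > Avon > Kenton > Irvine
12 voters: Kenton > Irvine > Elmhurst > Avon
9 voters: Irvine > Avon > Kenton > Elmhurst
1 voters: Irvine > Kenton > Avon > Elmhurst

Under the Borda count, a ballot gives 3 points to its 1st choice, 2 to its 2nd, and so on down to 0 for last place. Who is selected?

Kenton

Borda scores:
  Kenton: 4·1 + 5·3 + 2·1 + 12·3 + 9·1 + 2 = 68
  Elmhurst: 4·2 + 5·0 + 2·3 + 12·1 + 9·0 + 0 = 26
  Irvine: 4·0 + 5·2 + 2·0 + 12·2 + 9·3 + 3 = 64
  Avon: 4·3 + 5·1 + 2·2 + 12·0 + 9·2 + 1 = 40
Kenton has the highest total.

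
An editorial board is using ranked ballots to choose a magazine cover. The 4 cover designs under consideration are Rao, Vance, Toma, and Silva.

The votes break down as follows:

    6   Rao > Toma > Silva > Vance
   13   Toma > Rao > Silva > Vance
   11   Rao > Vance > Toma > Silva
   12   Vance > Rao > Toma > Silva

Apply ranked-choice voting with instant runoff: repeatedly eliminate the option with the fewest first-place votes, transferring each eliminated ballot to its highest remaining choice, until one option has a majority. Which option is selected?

Rao

Round 1: Rao 17, Toma 13, Vance 12, Silva 0. Silva has the fewest and is eliminated.
Round 2: Rao 17, Toma 13, Vance 12. Vance has the fewest and is eliminated.
Round 3: Rao 29, Toma 13. Rao has a majority.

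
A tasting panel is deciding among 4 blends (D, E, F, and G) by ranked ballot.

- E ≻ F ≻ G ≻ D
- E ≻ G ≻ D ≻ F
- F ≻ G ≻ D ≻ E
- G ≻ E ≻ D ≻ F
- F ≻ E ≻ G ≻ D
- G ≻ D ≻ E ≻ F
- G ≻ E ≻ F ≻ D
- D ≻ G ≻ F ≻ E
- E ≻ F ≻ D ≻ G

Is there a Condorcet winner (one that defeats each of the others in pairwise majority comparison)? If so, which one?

Head-to-head results (9 voters total):
D vs E: E wins 6–3.
D vs F: F wins 5–4.
D vs G: G wins 7–2.
E vs F: E wins 6–3.
E vs G: G wins 5–4.
F vs G: G wins 5–4.
G beats each rival — D (7–2), E (5–4), F (5–4) — so G is the Condorcet winner.

G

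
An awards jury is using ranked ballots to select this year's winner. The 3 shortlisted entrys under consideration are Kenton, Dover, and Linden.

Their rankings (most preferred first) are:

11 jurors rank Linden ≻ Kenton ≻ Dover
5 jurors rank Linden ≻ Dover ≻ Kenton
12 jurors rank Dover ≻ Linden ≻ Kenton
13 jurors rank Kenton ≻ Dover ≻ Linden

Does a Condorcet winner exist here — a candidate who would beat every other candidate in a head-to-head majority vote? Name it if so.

Head-to-head results (41 voters total):
Kenton vs Dover: Kenton wins 24–17.
Kenton vs Linden: Linden wins 28–13.
Dover vs Linden: Dover wins 25–16.
No candidate beats all others: Kenton beats Dover beats Linden beats Kenton, a majority cycle.

No Condorcet winner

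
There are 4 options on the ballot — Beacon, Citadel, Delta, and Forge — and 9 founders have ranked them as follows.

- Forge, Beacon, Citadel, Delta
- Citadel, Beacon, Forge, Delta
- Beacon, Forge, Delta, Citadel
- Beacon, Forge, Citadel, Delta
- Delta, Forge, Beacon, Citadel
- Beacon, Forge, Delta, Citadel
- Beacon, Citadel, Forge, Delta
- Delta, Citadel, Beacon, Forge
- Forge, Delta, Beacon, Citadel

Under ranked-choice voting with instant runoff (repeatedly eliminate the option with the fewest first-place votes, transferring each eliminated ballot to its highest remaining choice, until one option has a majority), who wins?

Round 1: Beacon 4, Delta 2, Forge 2, Citadel 1. Citadel has the fewest and is eliminated.
Round 2: Beacon 5, Delta 2, Forge 2. Beacon has a majority.

Beacon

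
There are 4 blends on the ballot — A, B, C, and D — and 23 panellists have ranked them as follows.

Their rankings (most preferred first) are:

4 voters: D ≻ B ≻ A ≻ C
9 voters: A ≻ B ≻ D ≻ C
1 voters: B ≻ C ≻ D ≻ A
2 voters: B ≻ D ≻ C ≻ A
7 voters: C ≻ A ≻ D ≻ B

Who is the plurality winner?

First-place vote totals:
  A: 9
  B: 3
  C: 7
  D: 4
A has the most first-place votes.

A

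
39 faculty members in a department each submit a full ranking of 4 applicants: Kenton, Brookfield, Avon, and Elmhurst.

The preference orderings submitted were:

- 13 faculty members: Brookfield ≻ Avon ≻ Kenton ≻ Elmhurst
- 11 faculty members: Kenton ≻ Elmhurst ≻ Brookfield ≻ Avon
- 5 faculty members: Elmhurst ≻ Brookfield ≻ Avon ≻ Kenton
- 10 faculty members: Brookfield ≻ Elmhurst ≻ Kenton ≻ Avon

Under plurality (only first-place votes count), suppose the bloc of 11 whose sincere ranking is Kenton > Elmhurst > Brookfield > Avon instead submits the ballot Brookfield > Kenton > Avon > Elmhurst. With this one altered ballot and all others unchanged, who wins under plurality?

First-place totals with the altered ballot: Kenton 0, Brookfield 34, Avon 0, Elmhurst 5.
The winner is unchanged: still Brookfield.

Brookfield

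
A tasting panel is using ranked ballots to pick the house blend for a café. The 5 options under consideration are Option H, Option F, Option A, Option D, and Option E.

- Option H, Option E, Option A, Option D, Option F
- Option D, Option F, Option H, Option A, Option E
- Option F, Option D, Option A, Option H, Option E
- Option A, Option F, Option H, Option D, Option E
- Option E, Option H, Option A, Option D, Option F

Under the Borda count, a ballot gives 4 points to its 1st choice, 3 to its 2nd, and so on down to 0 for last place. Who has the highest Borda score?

Option H

Borda scores:
  Option H: 4 + 2 + 1 + 2 + 3 = 12
  Option F: 0 + 3 + 4 + 3 + 0 = 10
  Option A: 2 + 1 + 2 + 4 + 2 = 11
  Option D: 1 + 4 + 3 + 1 + 1 = 10
  Option E: 3 + 0 + 0 + 0 + 4 = 7
Option H has the highest total.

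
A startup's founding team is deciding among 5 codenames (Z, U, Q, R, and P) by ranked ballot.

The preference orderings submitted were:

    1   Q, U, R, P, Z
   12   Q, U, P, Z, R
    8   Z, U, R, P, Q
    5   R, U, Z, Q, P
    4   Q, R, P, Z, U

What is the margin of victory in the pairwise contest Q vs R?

4

Ballots ranking Q above R: 1+12+4 = 17.
Ballots ranking R above Q: 8+5 = 13.
Q wins 17–13, a margin of 4.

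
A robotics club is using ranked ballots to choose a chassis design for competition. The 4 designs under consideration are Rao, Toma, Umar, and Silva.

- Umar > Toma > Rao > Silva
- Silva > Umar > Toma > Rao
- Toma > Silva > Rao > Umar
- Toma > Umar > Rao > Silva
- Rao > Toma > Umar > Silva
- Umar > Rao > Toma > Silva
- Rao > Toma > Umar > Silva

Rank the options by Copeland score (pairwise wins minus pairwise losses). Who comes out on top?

Pairwise results:
  Rao vs Toma: Toma wins 4–3.
  Rao vs Umar: Umar wins 4–3.
  Rao vs Silva: Rao wins 5–2.
  Toma vs Umar: Toma wins 4–3.
  Toma vs Silva: Toma wins 6–1.
  Umar vs Silva: Umar wins 5–2.
Copeland scores (wins − losses):
  Rao: 1 − 2 = -1
  Toma: 3 − 0 = 3
  Umar: 2 − 1 = 1
  Silva: 0 − 3 = -3
Toma has the best Copeland score.

Toma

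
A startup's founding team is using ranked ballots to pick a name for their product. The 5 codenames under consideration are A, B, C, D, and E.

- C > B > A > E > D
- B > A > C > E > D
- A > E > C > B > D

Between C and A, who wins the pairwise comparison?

A

Ballots ranking C above A: 1.
Ballots ranking A above C: 2.
A wins the head-to-head, 2–1.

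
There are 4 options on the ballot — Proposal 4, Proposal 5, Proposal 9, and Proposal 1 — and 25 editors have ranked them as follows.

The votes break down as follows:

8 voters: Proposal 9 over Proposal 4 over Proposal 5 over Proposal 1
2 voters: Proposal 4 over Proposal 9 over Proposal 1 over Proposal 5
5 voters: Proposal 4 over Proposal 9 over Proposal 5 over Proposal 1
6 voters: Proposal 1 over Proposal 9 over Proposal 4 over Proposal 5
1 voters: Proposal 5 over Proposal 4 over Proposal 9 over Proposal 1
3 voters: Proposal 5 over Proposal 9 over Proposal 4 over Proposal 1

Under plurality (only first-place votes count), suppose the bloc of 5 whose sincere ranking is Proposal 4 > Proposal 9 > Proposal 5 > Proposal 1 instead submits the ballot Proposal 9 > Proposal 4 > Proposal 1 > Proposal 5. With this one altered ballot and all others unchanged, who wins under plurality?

Proposal 9

First-place totals with the altered ballot: Proposal 4 2, Proposal 5 4, Proposal 9 13, Proposal 1 6.
The winner is unchanged: still Proposal 9.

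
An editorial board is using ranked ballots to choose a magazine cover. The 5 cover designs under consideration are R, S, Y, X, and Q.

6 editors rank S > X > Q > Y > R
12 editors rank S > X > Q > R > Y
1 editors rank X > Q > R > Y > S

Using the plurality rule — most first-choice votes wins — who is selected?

S

First-place vote totals:
  R: 0
  S: 18
  Y: 0
  X: 1
  Q: 0
S has the most first-place votes.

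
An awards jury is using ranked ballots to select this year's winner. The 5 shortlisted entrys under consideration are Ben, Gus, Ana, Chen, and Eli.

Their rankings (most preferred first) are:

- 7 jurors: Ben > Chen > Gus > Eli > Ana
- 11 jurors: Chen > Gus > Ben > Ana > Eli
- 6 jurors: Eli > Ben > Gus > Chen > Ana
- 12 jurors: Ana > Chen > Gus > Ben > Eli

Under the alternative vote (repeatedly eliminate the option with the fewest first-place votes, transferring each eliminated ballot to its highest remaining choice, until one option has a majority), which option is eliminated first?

Round 1: Ana 12, Chen 11, Ben 7, Eli 6, Gus 0. Gus has the fewest and is eliminated.
Round 2: Ana 12, Chen 11, Ben 7, Eli 6. Eli has the fewest and is eliminated.
Round 3: Ben 13, Ana 12, Chen 11. Chen has the fewest and is eliminated.
Round 4: Ben 24, Ana 12. Ben has a majority.

Gus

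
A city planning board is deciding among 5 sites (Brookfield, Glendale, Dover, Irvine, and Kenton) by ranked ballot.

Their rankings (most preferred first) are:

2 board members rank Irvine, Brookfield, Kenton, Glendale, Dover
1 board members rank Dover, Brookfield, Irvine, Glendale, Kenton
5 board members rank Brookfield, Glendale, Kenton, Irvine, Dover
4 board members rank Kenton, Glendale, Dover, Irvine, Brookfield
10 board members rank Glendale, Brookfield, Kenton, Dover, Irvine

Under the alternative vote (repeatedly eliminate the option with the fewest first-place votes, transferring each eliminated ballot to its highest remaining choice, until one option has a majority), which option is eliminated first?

Round 1: Glendale 10, Brookfield 5, Kenton 4, Irvine 2, Dover 1. Dover has the fewest and is eliminated.
Round 2: Glendale 10, Brookfield 6, Kenton 4, Irvine 2. Irvine has the fewest and is eliminated.
Round 3: Glendale 10, Brookfield 8, Kenton 4. Kenton has the fewest and is eliminated.
Round 4: Glendale 14, Brookfield 8. Glendale has a majority.

Dover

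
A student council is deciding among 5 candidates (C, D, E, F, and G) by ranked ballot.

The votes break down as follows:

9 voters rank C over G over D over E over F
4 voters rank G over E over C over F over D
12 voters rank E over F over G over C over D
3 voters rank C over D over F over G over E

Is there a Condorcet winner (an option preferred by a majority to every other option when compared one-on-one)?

No

Head-to-head results (28 voters total):
C vs D: C wins 28–0.
C vs E: E wins 16–12.
C vs F: C wins 16–12.
C vs G: G wins 16–12.
D vs E: E wins 16–12.
D vs F: F wins 16–12.
D vs G: G wins 25–3.
E vs F: E wins 25–3.
E vs G: G wins 16–12.
F vs G: F wins 15–13.
No candidate beats all others: C beats F beats G beats C, a majority cycle.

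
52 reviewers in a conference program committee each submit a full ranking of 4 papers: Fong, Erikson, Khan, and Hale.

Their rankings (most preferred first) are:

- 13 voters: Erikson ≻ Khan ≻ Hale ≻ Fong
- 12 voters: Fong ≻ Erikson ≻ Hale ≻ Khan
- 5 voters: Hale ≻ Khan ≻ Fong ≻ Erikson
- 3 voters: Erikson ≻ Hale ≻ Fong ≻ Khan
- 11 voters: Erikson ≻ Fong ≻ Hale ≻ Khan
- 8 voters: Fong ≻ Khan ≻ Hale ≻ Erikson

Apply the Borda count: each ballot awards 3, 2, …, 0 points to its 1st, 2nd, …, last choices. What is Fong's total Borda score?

90

Borda scores:
  Fong: 13·0 + 12·3 + 5·1 + 3·1 + 11·2 + 8·3 = 90
  Erikson: 13·3 + 12·2 + 5·0 + 3·3 + 11·3 + 8·0 = 105
  Khan: 13·2 + 12·0 + 5·2 + 3·0 + 11·0 + 8·2 = 52
  Hale: 13·1 + 12·1 + 5·3 + 3·2 + 11·1 + 8·1 = 65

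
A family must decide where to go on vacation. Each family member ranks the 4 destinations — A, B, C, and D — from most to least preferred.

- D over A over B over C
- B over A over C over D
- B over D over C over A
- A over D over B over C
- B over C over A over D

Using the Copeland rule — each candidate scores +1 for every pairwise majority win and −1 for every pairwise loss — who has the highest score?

B

Pairwise results:
  A vs B: B wins 3–2.
  A vs C: A wins 3–2.
  A vs D: A wins 3–2.
  B vs C: B wins 5–0.
  B vs D: B wins 3–2.
  C vs D: D wins 3–2.
Copeland scores (wins − losses):
  A: 2 − 1 = 1
  B: 3 − 0 = 3
  C: 0 − 3 = -3
  D: 1 − 2 = -1
B has the best Copeland score.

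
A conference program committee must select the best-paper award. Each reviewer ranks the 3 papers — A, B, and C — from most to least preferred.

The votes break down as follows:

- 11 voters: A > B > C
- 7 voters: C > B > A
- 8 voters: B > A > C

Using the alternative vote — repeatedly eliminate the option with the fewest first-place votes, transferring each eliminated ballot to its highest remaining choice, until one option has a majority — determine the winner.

Round 1: A 11, B 8, C 7. C has the fewest and is eliminated.
Round 2: B 15, A 11. B has a majority.

B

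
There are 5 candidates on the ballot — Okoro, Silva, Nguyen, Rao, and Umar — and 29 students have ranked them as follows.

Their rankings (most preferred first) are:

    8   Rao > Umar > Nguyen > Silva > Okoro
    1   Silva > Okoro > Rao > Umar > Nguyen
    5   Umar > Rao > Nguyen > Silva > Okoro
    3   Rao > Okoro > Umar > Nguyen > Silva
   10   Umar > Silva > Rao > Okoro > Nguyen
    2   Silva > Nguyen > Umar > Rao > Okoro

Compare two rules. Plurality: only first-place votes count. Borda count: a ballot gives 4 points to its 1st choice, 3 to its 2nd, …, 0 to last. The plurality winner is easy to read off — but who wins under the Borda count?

Umar

Plurality first-place counts: Okoro 0, Silva 3, Nguyen 0, Rao 11, Umar 15 → Umar.
Borda totals: Okoro 22, Silva 55, Nguyen 35, Rao 83, Umar 95 → Umar.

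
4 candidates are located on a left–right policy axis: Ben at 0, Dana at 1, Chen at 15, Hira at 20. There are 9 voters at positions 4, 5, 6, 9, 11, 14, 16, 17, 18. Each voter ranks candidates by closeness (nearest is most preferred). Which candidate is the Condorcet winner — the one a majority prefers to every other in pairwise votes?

Chen

With single-peaked preferences on a line, the Condorcet winner is the candidate closest to the median voter.
The median voter (position 11) is closest to Chen at 15.
Check: Chen vs Ben — voters closer to Chen: 6 of 9.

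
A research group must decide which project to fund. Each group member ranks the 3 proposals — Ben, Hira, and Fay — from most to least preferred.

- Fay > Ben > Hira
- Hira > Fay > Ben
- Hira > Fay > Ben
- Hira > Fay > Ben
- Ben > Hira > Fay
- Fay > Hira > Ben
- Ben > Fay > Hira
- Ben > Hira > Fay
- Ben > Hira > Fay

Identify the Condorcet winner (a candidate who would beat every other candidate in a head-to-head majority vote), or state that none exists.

Head-to-head results (9 voters total):
Ben vs Hira: Ben wins 5–4.
Ben vs Fay: Fay wins 5–4.
Hira vs Fay: Hira wins 6–3.
No candidate beats all others: Ben beats Hira beats Fay beats Ben, a majority cycle.

There is no Condorcet winner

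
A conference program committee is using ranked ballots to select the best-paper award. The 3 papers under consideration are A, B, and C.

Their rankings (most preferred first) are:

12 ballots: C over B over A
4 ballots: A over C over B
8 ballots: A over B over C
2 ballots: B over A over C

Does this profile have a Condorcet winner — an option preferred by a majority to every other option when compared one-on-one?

No

Head-to-head results (26 voters total):
A vs B: B wins 14–12.
A vs C: A wins 14–12.
B vs C: C wins 16–10.
No candidate beats all others: A beats C beats B beats A, a majority cycle.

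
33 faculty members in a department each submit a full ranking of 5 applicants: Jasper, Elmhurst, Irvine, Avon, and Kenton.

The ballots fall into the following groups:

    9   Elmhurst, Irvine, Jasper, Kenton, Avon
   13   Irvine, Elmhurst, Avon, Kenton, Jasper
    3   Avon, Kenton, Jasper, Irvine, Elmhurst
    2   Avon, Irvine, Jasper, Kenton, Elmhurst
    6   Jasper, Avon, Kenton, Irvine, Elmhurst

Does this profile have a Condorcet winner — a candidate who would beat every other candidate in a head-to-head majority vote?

Head-to-head results (33 voters total):
Jasper vs Elmhurst: Elmhurst wins 22–11.
Jasper vs Irvine: Irvine wins 24–9.
Jasper vs Avon: Avon wins 18–15.
Jasper vs Kenton: Jasper wins 17–16.
Elmhurst vs Irvine: Irvine wins 24–9.
Elmhurst vs Avon: Elmhurst wins 22–11.
Elmhurst vs Kenton: Elmhurst wins 22–11.
Irvine vs Avon: Irvine wins 22–11.
Irvine vs Kenton: Irvine wins 24–9.
Avon vs Kenton: Avon wins 24–9.
Irvine beats each rival — Jasper (24–9), Elmhurst (24–9), Avon (22–11), Kenton (24–9) — so Irvine is the Condorcet winner.

Yes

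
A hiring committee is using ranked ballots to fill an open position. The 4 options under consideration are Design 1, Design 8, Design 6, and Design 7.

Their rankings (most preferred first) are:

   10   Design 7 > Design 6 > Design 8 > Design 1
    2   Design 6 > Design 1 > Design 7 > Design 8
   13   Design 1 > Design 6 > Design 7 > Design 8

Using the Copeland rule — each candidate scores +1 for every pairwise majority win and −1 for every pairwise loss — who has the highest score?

Pairwise results:
  Design 1 vs Design 8: Design 1 wins 15–10.
  Design 1 vs Design 6: Design 1 wins 13–12.
  Design 1 vs Design 7: Design 1 wins 15–10.
  Design 8 vs Design 6: Design 6 wins 25–0.
  Design 8 vs Design 7: Design 7 wins 25–0.
  Design 6 vs Design 7: Design 6 wins 15–10.
Copeland scores (wins − losses):
  Design 1: 3 − 0 = 3
  Design 8: 0 − 3 = -3
  Design 6: 2 − 1 = 1
  Design 7: 1 − 2 = -1
Design 1 has the best Copeland score.

Design 1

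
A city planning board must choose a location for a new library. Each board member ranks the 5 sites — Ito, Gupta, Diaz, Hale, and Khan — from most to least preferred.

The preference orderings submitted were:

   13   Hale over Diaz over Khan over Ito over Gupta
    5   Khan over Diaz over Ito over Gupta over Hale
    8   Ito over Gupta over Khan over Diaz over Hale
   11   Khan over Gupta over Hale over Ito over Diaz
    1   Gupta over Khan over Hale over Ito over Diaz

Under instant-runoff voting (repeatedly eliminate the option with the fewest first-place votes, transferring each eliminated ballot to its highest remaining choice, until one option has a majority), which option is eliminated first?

Diaz

Round 1: Khan 16, Hale 13, Ito 8, Gupta 1, Diaz 0. Diaz has the fewest and is eliminated.
Round 2: Khan 16, Hale 13, Ito 8, Gupta 1. Gupta has the fewest and is eliminated.
Round 3: Khan 17, Hale 13, Ito 8. Ito has the fewest and is eliminated.
Round 4: Khan 25, Hale 13. Khan has a majority.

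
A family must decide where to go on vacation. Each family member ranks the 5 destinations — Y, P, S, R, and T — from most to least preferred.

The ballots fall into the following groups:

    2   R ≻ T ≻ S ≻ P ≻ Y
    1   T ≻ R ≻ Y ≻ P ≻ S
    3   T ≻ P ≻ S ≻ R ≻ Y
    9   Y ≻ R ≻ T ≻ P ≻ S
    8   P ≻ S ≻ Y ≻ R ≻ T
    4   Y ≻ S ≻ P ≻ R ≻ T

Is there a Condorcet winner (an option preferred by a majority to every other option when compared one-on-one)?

Head-to-head results (27 voters total):
Y vs P: Y wins 14–13.
Y vs S: Y wins 14–13.
Y vs R: Y wins 21–6.
Y vs T: Y wins 21–6.
P vs S: P wins 21–6.
P vs R: P wins 15–12.
P vs T: T wins 15–12.
S vs R: S wins 15–12.
S vs T: T wins 15–12.
R vs T: R wins 23–4.
Y beats each rival — P (14–13), S (14–13), R (21–6), T (21–6) — so Y is the Condorcet winner.

Yes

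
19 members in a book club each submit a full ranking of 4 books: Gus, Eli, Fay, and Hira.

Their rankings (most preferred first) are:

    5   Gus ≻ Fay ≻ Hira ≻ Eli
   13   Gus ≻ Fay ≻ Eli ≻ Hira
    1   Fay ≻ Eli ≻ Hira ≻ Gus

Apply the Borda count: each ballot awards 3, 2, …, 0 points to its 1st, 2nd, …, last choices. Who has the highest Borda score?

Borda scores:
  Gus: 5·3 + 13·3 + 0 = 54
  Eli: 5·0 + 13·1 + 2 = 15
  Fay: 5·2 + 13·2 + 3 = 39
  Hira: 5·1 + 13·0 + 1 = 6
Gus has the highest total.

Gus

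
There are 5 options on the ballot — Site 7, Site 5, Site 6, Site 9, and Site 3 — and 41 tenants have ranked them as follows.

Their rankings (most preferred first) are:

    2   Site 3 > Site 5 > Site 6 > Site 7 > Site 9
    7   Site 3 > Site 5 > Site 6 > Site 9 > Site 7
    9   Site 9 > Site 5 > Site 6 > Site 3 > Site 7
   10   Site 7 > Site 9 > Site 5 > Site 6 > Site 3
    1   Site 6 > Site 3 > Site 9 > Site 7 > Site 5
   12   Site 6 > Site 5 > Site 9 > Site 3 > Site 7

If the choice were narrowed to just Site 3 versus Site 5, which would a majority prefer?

Ballots ranking Site 3 above Site 5: 2+7+1 = 10.
Ballots ranking Site 5 above Site 3: 9+10+12 = 31.
Site 5 wins the head-to-head, 31–10.

Site 5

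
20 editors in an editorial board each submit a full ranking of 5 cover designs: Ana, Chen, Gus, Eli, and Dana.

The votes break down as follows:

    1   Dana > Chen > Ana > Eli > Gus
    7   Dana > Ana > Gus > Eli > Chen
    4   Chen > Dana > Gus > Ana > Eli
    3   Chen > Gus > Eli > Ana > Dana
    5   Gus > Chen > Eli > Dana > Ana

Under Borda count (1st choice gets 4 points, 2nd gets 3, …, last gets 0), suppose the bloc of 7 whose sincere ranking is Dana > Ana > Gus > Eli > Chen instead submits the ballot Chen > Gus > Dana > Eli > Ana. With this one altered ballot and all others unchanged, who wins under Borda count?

Borda totals with the altered ballot: Ana 9, Chen 74, Gus 58, Eli 24, Dana 35.
The switch changes the winner from Gus to Chen.

Chen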